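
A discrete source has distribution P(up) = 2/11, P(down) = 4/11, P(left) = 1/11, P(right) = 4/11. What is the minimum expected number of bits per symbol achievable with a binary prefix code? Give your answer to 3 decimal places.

Repeatedly combine the two least-probable nodes; the expected code length is the sum of the merged weights.
merge 1/11 + 2/11 → 3/11
merge 3/11 + 4/11 → 7/11
merge 4/11 + 7/11 → 1
L = 3/11 + 7/11 + 1 = 21/11 ≈ 1.909 bits/symbol.

1.909 bits/symbol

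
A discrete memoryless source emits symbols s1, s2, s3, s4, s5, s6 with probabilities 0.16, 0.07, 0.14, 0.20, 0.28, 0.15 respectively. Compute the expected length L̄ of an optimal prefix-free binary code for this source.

2.52 bits/symbol

Repeatedly combine the two least-probable nodes; the expected code length is the sum of the merged weights.
merge 7/100 + 7/50 → 21/100
merge 3/20 + 4/25 → 31/100
merge 1/5 + 21/100 → 41/100
merge 7/25 + 31/100 → 59/100
merge 41/100 + 59/100 → 1
L = 21/100 + 31/100 + 41/100 + 59/100 + 1 = 63/25 = 2.52 bits/symbol.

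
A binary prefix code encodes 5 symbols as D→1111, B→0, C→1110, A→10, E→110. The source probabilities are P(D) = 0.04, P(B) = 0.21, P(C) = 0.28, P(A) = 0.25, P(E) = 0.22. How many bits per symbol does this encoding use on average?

L̄ = Σ pᵢ·ℓᵢ = 0.04·4 + 0.21·1 + 0.28·4 + 0.25·2 + 0.22·3 = 2.65 bits/symbol.

2.65 bits/symbol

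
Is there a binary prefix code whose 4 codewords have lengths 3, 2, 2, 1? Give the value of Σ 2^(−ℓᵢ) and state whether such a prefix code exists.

With common denominator 2^3 = 8: Σ 2^(−ℓᵢ) = 1/8 + 2/8 + 2/8 + 4/8 = 9/8 = 1.125.
Kraft's inequality requires Σ ≤ 1; here Σ = 1.125 > 1, so no such prefix code exists.

1.125; no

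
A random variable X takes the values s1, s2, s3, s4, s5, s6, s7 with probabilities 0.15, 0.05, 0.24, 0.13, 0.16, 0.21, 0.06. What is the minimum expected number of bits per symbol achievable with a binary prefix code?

Repeatedly combine the two least-probable nodes; the expected code length is the sum of the merged weights.
merge 1/20 + 3/50 → 11/100
merge 11/100 + 13/100 → 6/25
merge 3/20 + 4/25 → 31/100
merge 21/100 + 6/25 → 9/20
merge 6/25 + 31/100 → 11/20
merge 9/20 + 11/20 → 1
L = 11/100 + 6/25 + 31/100 + 9/20 + 11/20 + 1 = 133/50 = 2.66 bits/symbol.

2.66 bits/symbol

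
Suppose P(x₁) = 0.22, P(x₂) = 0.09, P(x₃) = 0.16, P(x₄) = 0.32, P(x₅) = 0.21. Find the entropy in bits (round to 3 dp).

2.215 bits

H = −Σ pᵢ log₂ pᵢ.
−0.22·log₂(0.22) = 0.4806
−0.09·log₂(0.09) = 0.3127
−0.16·log₂(0.16) = 0.4230
−0.32·log₂(0.32) = 0.5260
−0.21·log₂(0.21) = 0.4728
Sum ≈ 2.2151 → 2.215 bits.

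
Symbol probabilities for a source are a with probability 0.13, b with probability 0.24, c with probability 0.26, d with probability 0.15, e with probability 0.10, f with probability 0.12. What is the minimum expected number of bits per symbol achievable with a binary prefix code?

Repeatedly combine the two least-probable nodes; the expected code length is the sum of the merged weights.
merge 1/10 + 3/25 → 11/50
merge 13/100 + 3/20 → 7/25
merge 11/50 + 6/25 → 23/50
merge 13/50 + 7/25 → 27/50
merge 23/50 + 27/50 → 1
L = 11/50 + 7/25 + 23/50 + 27/50 + 1 = 5/2 = 2.5 bits/symbol.

2.5 bits/symbol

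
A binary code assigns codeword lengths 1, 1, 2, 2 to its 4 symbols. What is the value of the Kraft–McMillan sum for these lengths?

With common denominator 2^2 = 4: Σ 2^(−ℓᵢ) = 2/4 + 2/4 + 1/4 + 1/4 = 6/4 = 1.5.

1.5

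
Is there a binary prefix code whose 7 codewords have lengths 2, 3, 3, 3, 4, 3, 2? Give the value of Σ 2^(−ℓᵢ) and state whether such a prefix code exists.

1.0625; no

With common denominator 2^4 = 16: Σ 2^(−ℓᵢ) = 4/16 + 2/16 + 2/16 + 2/16 + 1/16 + 2/16 + 4/16 = 17/16 = 1.0625.
Kraft's inequality requires Σ ≤ 1; here Σ = 1.0625 > 1, so no such prefix code exists.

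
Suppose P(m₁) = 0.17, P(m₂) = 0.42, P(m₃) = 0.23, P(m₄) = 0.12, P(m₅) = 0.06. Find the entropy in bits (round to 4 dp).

H = −Σ pᵢ log₂ pᵢ.
−0.17·log₂(0.17) = 0.4346
−0.42·log₂(0.42) = 0.5256
−0.23·log₂(0.23) = 0.4877
−0.12·log₂(0.12) = 0.3671
−0.06·log₂(0.06) = 0.2435
Sum ≈ 2.0585 → 2.0585 bits.

2.0585 bits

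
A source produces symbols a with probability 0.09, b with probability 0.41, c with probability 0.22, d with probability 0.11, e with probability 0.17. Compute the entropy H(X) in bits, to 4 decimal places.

H = −Σ pᵢ log₂ pᵢ.
−0.09·log₂(0.09) = 0.3127
−0.41·log₂(0.41) = 0.5274
−0.22·log₂(0.22) = 0.4806
−0.11·log₂(0.11) = 0.3503
−0.17·log₂(0.17) = 0.4346
Sum ≈ 2.1055 → 2.1055 bits.

2.1055 bits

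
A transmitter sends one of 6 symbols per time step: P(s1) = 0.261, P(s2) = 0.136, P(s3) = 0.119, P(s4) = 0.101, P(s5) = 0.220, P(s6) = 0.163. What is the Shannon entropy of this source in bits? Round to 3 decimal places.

H = −Σ pᵢ log₂ pᵢ.
−0.261·log₂(0.261) = 0.5058
−0.136·log₂(0.136) = 0.3915
−0.119·log₂(0.119) = 0.3654
−0.101·log₂(0.101) = 0.3341
−0.220·log₂(0.220) = 0.4806
−0.163·log₂(0.163) = 0.4266
Sum ≈ 2.5039 → 2.504 bits.

2.504 bits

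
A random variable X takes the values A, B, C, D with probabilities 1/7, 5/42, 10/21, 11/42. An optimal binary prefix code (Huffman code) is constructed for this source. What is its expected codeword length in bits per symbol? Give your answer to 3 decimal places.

1.786 bits/symbol

Repeatedly combine the two least-probable nodes; the expected code length is the sum of the merged weights.
merge 5/42 + 1/7 → 11/42
merge 11/42 + 11/42 → 11/21
merge 10/21 + 11/21 → 1
L = 11/42 + 11/21 + 1 = 25/14 ≈ 1.786 bits/symbol.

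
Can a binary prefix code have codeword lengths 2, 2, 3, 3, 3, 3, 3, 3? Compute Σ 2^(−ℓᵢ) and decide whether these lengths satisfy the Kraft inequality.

1.25; no

With common denominator 2^3 = 8: Σ 2^(−ℓᵢ) = 2/8 + 2/8 + 1/8 + 1/8 + 1/8 + 1/8 + 1/8 + 1/8 = 10/8 = 1.25.
Kraft's inequality requires Σ ≤ 1; here Σ = 1.25 > 1, so no such prefix code exists.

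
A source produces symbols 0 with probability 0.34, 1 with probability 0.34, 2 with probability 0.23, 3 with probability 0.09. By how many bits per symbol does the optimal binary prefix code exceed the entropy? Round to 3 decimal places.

Entropy H = −Σ p log₂ p ≈ 1.8587 bits.
Huffman merges: 9/100+23/100→8/25; 8/25+17/50→33/50; 17/50+33/50→1. L = 99/50 ≈ 1.9800.
L − H = 1.9800 − 1.8587 = 0.121 bits.

0.121 bits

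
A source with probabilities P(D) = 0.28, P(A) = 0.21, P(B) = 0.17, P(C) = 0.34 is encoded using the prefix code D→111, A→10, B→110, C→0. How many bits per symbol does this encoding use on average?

L̄ = Σ pᵢ·ℓᵢ = 0.28·3 + 0.21·2 + 0.17·3 + 0.34·1 = 2.11 bits/symbol.

2.11 bits/symbol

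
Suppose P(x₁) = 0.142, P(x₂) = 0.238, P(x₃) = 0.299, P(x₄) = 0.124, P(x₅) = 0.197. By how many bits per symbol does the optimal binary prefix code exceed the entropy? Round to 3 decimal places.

Entropy H = −Σ p log₂ p ≈ 2.2487 bits.
Huffman merges: 31/250+71/500→133/500; 197/1000+119/500→87/200; 133/500+299/1000→113/200; 87/200+113/200→1. L = 1133/500 ≈ 2.2660.
L − H = 2.2660 − 2.2487 = 0.017 bits.

0.017 bits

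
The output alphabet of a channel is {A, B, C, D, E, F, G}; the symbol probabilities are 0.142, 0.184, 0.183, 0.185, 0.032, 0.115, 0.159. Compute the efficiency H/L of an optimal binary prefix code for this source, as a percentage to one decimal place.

96.7%

Entropy H = −Σ p log₂ p ≈ 2.6875 bits.
Huffman merges: 4/125+23/200→147/1000; 71/500+147/1000→289/1000; 159/1000+183/1000→171/500; 23/125+37/200→369/1000; 289/1000+171/500→631/1000; 369/1000+631/1000→1. L = 1389/500 ≈ 2.7780.
Efficiency = H/L = 2.6875/2.7780 = 96.7%.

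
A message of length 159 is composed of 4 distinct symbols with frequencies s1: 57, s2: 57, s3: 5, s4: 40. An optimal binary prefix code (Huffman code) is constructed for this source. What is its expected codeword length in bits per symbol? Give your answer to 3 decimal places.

1.925 bits/symbol

Probabilities are the counts divided by 159.
Repeatedly combine the two least-probable nodes; the expected code length is the sum of the merged weights.
merge 5/159 + 40/159 → 15/53
merge 15/53 + 19/53 → 34/53
merge 19/53 + 34/53 → 1
L = 15/53 + 34/53 + 1 = 102/53 ≈ 1.925 bits/symbol.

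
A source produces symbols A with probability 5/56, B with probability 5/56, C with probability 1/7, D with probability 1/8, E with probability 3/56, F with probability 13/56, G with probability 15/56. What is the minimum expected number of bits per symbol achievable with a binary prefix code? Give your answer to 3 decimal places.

Repeatedly combine the two least-probable nodes; the expected code length is the sum of the merged weights.
merge 3/56 + 5/56 → 1/7
merge 5/56 + 1/8 → 3/14
merge 1/7 + 1/7 → 2/7
merge 3/14 + 13/56 → 25/56
merge 15/56 + 2/7 → 31/56
merge 25/56 + 31/56 → 1
L = 1/7 + 3/14 + 2/7 + 25/56 + 31/56 + 1 = 37/14 ≈ 2.643 bits/symbol.

2.643 bits/symbol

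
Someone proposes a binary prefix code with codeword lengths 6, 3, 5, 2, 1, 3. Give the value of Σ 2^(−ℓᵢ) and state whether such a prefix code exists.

With common denominator 2^6 = 64: Σ 2^(−ℓᵢ) = 1/64 + 8/64 + 2/64 + 16/64 + 32/64 + 8/64 = 67/64 = 1.046875.
Kraft's inequality requires Σ ≤ 1; here Σ = 1.046875 > 1, so no such prefix code exists.

1.046875; no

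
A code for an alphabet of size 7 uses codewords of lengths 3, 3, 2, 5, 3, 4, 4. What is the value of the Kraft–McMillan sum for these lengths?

0.78125

With common denominator 2^5 = 32: Σ 2^(−ℓᵢ) = 4/32 + 4/32 + 8/32 + 1/32 + 4/32 + 2/32 + 2/32 = 25/32 = 0.78125.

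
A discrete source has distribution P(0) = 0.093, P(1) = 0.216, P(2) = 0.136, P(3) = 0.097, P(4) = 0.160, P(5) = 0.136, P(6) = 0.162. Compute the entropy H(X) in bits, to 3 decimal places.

H = −Σ pᵢ log₂ pᵢ.
−0.093·log₂(0.093) = 0.3187
−0.216·log₂(0.216) = 0.4776
−0.136·log₂(0.136) = 0.3915
−0.097·log₂(0.097) = 0.3265
−0.160·log₂(0.160) = 0.4230
−0.136·log₂(0.136) = 0.3915
−0.162·log₂(0.162) = 0.4254
Sum ≈ 2.7540 → 2.754 bits.

2.754 bits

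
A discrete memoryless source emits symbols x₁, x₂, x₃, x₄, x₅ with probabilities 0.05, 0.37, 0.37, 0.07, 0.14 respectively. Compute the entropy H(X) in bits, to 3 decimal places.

H = −Σ pᵢ log₂ pᵢ.
−0.05·log₂(0.05) = 0.2161
−0.37·log₂(0.37) = 0.5307
−0.37·log₂(0.37) = 0.5307
−0.07·log₂(0.07) = 0.2686
−0.14·log₂(0.14) = 0.3971
Sum ≈ 1.9432 → 1.943 bits.

1.943 bits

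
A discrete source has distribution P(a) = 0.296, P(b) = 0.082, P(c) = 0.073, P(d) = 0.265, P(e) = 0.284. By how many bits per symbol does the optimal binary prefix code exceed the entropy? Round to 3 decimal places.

0.040 bits

Entropy H = −Σ p log₂ p ≈ 2.1149 bits.
Huffman merges: 73/1000+41/500→31/200; 31/200+53/200→21/50; 71/250+37/125→29/50; 21/50+29/50→1. L = 431/200 ≈ 2.1550.
L − H = 2.1550 − 2.1149 = 0.040 bits.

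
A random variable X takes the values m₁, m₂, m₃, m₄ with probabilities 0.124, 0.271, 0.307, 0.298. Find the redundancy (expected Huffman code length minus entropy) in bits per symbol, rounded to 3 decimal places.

0.073 bits

Entropy H = −Σ p log₂ p ≈ 1.9274 bits.
Huffman merges: 31/250+271/1000→79/200; 149/500+307/1000→121/200; 79/200+121/200→1. L = 2 ≈ 2.0000.
L − H = 2.0000 − 1.9274 = 0.073 bits.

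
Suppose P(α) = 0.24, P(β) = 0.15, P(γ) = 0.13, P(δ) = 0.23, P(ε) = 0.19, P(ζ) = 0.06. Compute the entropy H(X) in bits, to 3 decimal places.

2.474 bits

H = −Σ pᵢ log₂ pᵢ.
−0.24·log₂(0.24) = 0.4941
−0.15·log₂(0.15) = 0.4105
−0.13·log₂(0.13) = 0.3826
−0.23·log₂(0.23) = 0.4877
−0.19·log₂(0.19) = 0.4552
−0.06·log₂(0.06) = 0.2435
Sum ≈ 2.4738 → 2.474 bits.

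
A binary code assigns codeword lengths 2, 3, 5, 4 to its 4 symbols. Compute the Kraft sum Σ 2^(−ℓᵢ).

0.46875

With common denominator 2^5 = 32: Σ 2^(−ℓᵢ) = 8/32 + 4/32 + 1/32 + 2/32 = 15/32 = 0.46875.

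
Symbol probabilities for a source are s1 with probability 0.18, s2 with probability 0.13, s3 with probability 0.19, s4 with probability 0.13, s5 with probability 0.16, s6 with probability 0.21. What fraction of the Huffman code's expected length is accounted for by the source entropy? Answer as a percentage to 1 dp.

Entropy H = −Σ p log₂ p ≈ 2.5617 bits.
Huffman merges: 13/100+13/100→13/50; 4/25+9/50→17/50; 19/100+21/100→2/5; 13/50+17/50→3/5; 2/5+3/5→1. L = 13/5 ≈ 2.6000.
Efficiency = H/L = 2.5617/2.6000 = 98.5%.

98.5%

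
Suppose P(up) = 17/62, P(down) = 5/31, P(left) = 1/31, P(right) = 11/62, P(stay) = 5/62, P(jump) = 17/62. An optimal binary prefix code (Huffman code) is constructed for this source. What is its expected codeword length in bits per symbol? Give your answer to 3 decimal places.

Repeatedly combine the two least-probable nodes; the expected code length is the sum of the merged weights.
merge 1/31 + 5/62 → 7/62
merge 7/62 + 5/31 → 17/62
merge 11/62 + 17/62 → 14/31
merge 17/62 + 17/62 → 17/31
merge 14/31 + 17/31 → 1
L = 7/62 + 17/62 + 14/31 + 17/31 + 1 = 74/31 ≈ 2.387 bits/symbol.

2.387 bits/symbol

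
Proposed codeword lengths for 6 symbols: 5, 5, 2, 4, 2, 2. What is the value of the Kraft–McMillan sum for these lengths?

0.875

With common denominator 2^5 = 32: Σ 2^(−ℓᵢ) = 1/32 + 1/32 + 8/32 + 2/32 + 8/32 + 8/32 = 28/32 = 0.875.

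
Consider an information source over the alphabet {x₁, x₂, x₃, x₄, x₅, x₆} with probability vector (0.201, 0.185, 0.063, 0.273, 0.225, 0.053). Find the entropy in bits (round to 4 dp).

2.3870 bits

H = −Σ pᵢ log₂ pᵢ.
−0.201·log₂(0.201) = 0.4653
−0.185·log₂(0.185) = 0.4504
−0.063·log₂(0.063) = 0.2513
−0.273·log₂(0.273) = 0.5113
−0.225·log₂(0.225) = 0.4842
−0.053·log₂(0.053) = 0.2246
Sum ≈ 2.3870 → 2.3870 bits.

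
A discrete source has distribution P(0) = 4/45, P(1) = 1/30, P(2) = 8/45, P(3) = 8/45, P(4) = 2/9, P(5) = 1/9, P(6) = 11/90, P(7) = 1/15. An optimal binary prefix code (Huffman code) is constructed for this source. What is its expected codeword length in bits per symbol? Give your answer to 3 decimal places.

2.878 bits/symbol

Repeatedly combine the two least-probable nodes; the expected code length is the sum of the merged weights.
merge 1/30 + 1/15 → 1/10
merge 4/45 + 1/10 → 17/90
merge 1/9 + 11/90 → 7/30
merge 8/45 + 8/45 → 16/45
merge 17/90 + 2/9 → 37/90
merge 7/30 + 16/45 → 53/90
merge 37/90 + 53/90 → 1
L = 1/10 + 17/90 + 7/30 + 16/45 + 37/90 + 53/90 + 1 = 259/90 ≈ 2.878 bits/symbol.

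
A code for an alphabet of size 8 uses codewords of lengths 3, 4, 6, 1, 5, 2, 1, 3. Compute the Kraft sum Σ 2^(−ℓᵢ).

1.609375

With common denominator 2^6 = 64: Σ 2^(−ℓᵢ) = 8/64 + 4/64 + 1/64 + 32/64 + 2/64 + 16/64 + 32/64 + 8/64 = 103/64 = 1.609375.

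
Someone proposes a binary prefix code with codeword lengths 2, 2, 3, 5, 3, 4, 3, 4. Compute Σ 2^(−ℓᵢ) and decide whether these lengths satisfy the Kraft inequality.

1.03125; no

With common denominator 2^5 = 32: Σ 2^(−ℓᵢ) = 8/32 + 8/32 + 4/32 + 1/32 + 4/32 + 2/32 + 4/32 + 2/32 = 33/32 = 1.03125.
Kraft's inequality requires Σ ≤ 1; here Σ = 1.03125 > 1, so no such prefix code exists.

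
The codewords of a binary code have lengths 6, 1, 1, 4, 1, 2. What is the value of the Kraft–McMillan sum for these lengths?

1.828125

With common denominator 2^6 = 64: Σ 2^(−ℓᵢ) = 1/64 + 32/64 + 32/64 + 4/64 + 32/64 + 16/64 = 117/64 = 1.828125.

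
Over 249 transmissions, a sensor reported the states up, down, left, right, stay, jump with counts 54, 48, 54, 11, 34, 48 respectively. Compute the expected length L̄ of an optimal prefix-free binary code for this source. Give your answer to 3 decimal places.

2.554 bits/symbol

Probabilities are the counts divided by 249.
Repeatedly combine the two least-probable nodes; the expected code length is the sum of the merged weights.
merge 11/249 + 34/249 → 15/83
merge 15/83 + 16/83 → 31/83
merge 16/83 + 18/83 → 34/83
merge 18/83 + 31/83 → 49/83
merge 34/83 + 49/83 → 1
L = 15/83 + 31/83 + 34/83 + 49/83 + 1 = 212/83 ≈ 2.554 bits/symbol.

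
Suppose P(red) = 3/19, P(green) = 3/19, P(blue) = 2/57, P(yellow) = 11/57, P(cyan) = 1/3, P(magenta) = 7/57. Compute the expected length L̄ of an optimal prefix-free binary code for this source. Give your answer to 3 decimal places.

2.474 bits/symbol

Repeatedly combine the two least-probable nodes; the expected code length is the sum of the merged weights.
merge 2/57 + 7/57 → 3/19
merge 3/19 + 3/19 → 6/19
merge 3/19 + 11/57 → 20/57
merge 6/19 + 1/3 → 37/57
merge 20/57 + 37/57 → 1
L = 3/19 + 6/19 + 20/57 + 37/57 + 1 = 47/19 ≈ 2.474 bits/symbol.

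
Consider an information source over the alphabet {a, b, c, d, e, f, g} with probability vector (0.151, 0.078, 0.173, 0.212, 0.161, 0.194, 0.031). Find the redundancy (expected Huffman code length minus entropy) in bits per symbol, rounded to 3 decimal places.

Entropy H = −Σ p log₂ p ≈ 2.6498 bits.
Huffman merges: 31/1000+39/500→109/1000; 109/1000+151/1000→13/50; 161/1000+173/1000→167/500; 97/500+53/250→203/500; 13/50+167/500→297/500; 203/500+297/500→1. L = 2703/1000 ≈ 2.7030.
L − H = 2.7030 − 2.6498 = 0.053 bits.

0.053 bits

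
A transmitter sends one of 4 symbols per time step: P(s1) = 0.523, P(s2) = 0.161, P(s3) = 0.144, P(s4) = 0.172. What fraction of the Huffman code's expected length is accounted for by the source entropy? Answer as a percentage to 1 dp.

98.4%

Entropy H = −Σ p log₂ p ≈ 1.7527 bits.
Huffman merges: 18/125+161/1000→61/200; 43/250+61/200→477/1000; 477/1000+523/1000→1. L = 891/500 ≈ 1.7820.
Efficiency = H/L = 1.7527/1.7820 = 98.4%.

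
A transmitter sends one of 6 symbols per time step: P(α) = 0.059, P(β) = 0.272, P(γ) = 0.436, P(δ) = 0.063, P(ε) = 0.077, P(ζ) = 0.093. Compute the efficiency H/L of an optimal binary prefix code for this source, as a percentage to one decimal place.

99.1%

Entropy H = −Σ p log₂ p ≈ 2.1287 bits.
Huffman merges: 59/1000+63/1000→61/500; 77/1000+93/1000→17/100; 61/500+17/100→73/250; 34/125+73/250→141/250; 109/250+141/250→1. L = 537/250 ≈ 2.1480.
Efficiency = H/L = 2.1287/2.1480 = 99.1%.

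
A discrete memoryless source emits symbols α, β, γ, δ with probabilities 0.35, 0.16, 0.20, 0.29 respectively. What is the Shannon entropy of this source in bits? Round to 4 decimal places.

H = −Σ pᵢ log₂ pᵢ.
−0.35·log₂(0.35) = 0.5301
−0.16·log₂(0.16) = 0.4230
−0.20·log₂(0.20) = 0.4644
−0.29·log₂(0.29) = 0.5179
Sum ≈ 1.9354 → 1.9354 bits.

1.9354 bits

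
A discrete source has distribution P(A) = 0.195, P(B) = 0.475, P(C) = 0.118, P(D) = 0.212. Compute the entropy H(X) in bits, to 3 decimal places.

1.808 bits

H = −Σ pᵢ log₂ pᵢ.
−0.195·log₂(0.195) = 0.4599
−0.475·log₂(0.475) = 0.5102
−0.118·log₂(0.118) = 0.3638
−0.212·log₂(0.212) = 0.4744
Sum ≈ 1.8083 → 1.808 bits.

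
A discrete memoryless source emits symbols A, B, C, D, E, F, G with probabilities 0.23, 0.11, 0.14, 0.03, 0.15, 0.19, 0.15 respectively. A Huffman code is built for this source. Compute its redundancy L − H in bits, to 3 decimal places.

0.057 bits

Entropy H = −Σ p log₂ p ≈ 2.6631 bits.
Huffman merges: 3/100+11/100→7/50; 7/50+7/50→7/25; 3/20+3/20→3/10; 19/100+23/100→21/50; 7/25+3/10→29/50; 21/50+29/50→1. L = 68/25 ≈ 2.7200.
L − H = 2.7200 − 2.6631 = 0.057 bits.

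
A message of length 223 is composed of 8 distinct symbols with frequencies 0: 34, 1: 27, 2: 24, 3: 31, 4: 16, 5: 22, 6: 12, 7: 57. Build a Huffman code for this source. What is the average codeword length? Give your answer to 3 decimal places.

Probabilities are the counts divided by 223.
Repeatedly combine the two least-probable nodes; the expected code length is the sum of the merged weights.
merge 12/223 + 16/223 → 28/223
merge 22/223 + 24/223 → 46/223
merge 27/223 + 28/223 → 55/223
merge 31/223 + 34/223 → 65/223
merge 46/223 + 55/223 → 101/223
merge 57/223 + 65/223 → 122/223
merge 101/223 + 122/223 → 1
L = 28/223 + 46/223 + 55/223 + 65/223 + 101/223 + 122/223 + 1 = 640/223 ≈ 2.870 bits/symbol.

2.870 bits/symbol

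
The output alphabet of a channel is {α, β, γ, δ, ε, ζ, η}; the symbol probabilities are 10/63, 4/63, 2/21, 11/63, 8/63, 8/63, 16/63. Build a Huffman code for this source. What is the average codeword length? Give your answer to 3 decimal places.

2.730 bits/symbol

Repeatedly combine the two least-probable nodes; the expected code length is the sum of the merged weights.
merge 4/63 + 2/21 → 10/63
merge 8/63 + 8/63 → 16/63
merge 10/63 + 10/63 → 20/63
merge 11/63 + 16/63 → 3/7
merge 16/63 + 20/63 → 4/7
merge 3/7 + 4/7 → 1
L = 10/63 + 16/63 + 20/63 + 3/7 + 4/7 + 1 = 172/63 ≈ 2.730 bits/symbol.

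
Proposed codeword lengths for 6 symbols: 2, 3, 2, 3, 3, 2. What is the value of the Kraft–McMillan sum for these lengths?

1.125

With common denominator 2^3 = 8: Σ 2^(−ℓᵢ) = 2/8 + 1/8 + 2/8 + 1/8 + 1/8 + 2/8 = 9/8 = 1.125.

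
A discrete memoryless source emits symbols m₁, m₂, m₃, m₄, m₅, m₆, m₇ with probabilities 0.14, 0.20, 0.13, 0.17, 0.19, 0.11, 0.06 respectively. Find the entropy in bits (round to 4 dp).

2.7278 bits

H = −Σ pᵢ log₂ pᵢ.
−0.14·log₂(0.14) = 0.3971
−0.20·log₂(0.20) = 0.4644
−0.13·log₂(0.13) = 0.3826
−0.17·log₂(0.17) = 0.4346
−0.19·log₂(0.19) = 0.4552
−0.11·log₂(0.11) = 0.3503
−0.06·log₂(0.06) = 0.2435
Sum ≈ 2.7278 → 2.7278 bits.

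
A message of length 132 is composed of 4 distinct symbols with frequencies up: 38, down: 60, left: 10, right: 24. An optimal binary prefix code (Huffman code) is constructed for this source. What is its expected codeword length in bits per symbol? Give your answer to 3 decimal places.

Probabilities are the counts divided by 132.
Repeatedly combine the two least-probable nodes; the expected code length is the sum of the merged weights.
merge 5/66 + 2/11 → 17/66
merge 17/66 + 19/66 → 6/11
merge 5/11 + 6/11 → 1
L = 17/66 + 6/11 + 1 = 119/66 ≈ 1.803 bits/symbol.

1.803 bits/symbol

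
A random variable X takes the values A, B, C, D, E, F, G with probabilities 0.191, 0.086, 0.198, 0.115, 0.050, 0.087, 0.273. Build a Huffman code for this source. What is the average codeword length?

Repeatedly combine the two least-probable nodes; the expected code length is the sum of the merged weights.
merge 1/20 + 43/500 → 17/125
merge 87/1000 + 23/200 → 101/500
merge 17/125 + 191/1000 → 327/1000
merge 99/500 + 101/500 → 2/5
merge 273/1000 + 327/1000 → 3/5
merge 2/5 + 3/5 → 1
L = 17/125 + 101/500 + 327/1000 + 2/5 + 3/5 + 1 = 533/200 = 2.665 bits/symbol.

2.665 bits/symbol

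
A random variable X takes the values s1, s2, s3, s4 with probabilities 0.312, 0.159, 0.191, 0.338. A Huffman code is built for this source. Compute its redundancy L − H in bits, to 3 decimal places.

Entropy H = −Σ p log₂ p ≈ 1.9312 bits.
Huffman merges: 159/1000+191/1000→7/20; 39/125+169/500→13/20; 7/20+13/20→1. L = 2 ≈ 2.0000.
L − H = 2.0000 − 1.9312 = 0.069 bits.

0.069 bits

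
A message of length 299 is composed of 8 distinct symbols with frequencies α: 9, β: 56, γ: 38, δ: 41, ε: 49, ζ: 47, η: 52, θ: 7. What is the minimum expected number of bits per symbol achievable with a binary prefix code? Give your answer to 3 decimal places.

Probabilities are the counts divided by 299.
Repeatedly combine the two least-probable nodes; the expected code length is the sum of the merged weights.
merge 7/299 + 9/299 → 16/299
merge 16/299 + 38/299 → 54/299
merge 41/299 + 47/299 → 88/299
merge 49/299 + 4/23 → 101/299
merge 54/299 + 56/299 → 110/299
merge 88/299 + 101/299 → 189/299
merge 110/299 + 189/299 → 1
L = 16/299 + 54/299 + 88/299 + 101/299 + 110/299 + 189/299 + 1 = 857/299 ≈ 2.866 bits/symbol.

2.866 bits/symbol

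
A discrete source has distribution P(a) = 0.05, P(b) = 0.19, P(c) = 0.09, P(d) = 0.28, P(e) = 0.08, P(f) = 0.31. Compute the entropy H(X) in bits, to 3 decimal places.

H = −Σ pᵢ log₂ pᵢ.
−0.05·log₂(0.05) = 0.2161
−0.19·log₂(0.19) = 0.4552
−0.09·log₂(0.09) = 0.3127
−0.28·log₂(0.28) = 0.5142
−0.08·log₂(0.08) = 0.2915
−0.31·log₂(0.31) = 0.5238
Sum ≈ 2.3135 → 2.314 bits.

2.314 bits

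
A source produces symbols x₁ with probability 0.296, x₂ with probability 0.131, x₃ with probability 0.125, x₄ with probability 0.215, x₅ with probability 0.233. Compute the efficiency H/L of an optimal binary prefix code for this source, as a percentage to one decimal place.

99.5%

Entropy H = −Σ p log₂ p ≈ 2.2455 bits.
Huffman merges: 1/8+131/1000→32/125; 43/200+233/1000→56/125; 32/125+37/125→69/125; 56/125+69/125→1. L = 282/125 ≈ 2.2560.
Efficiency = H/L = 2.2455/2.2560 = 99.5%.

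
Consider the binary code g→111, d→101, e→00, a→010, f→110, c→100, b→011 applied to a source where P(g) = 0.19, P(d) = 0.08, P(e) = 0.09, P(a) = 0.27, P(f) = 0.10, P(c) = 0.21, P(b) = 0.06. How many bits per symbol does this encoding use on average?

L̄ = Σ pᵢ·ℓᵢ = 0.19·3 + 0.08·3 + 0.09·2 + 0.27·3 + 0.10·3 + 0.21·3 + 0.06·3 = 2.91 bits/symbol.

2.91 bits/symbol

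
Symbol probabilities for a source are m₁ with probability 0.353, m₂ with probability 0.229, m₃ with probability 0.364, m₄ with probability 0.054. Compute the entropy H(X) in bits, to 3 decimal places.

1.775 bits

H = −Σ pᵢ log₂ pᵢ.
−0.353·log₂(0.353) = 0.5303
−0.229·log₂(0.229) = 0.4870
−0.364·log₂(0.364) = 0.5307
−0.054·log₂(0.054) = 0.2274
Sum ≈ 1.7754 → 1.775 bits.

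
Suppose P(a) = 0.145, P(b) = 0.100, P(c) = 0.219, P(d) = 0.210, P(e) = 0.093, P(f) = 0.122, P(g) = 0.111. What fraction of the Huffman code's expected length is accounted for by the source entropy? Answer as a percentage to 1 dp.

Entropy H = −Σ p log₂ p ≈ 2.7298 bits.
Huffman merges: 93/1000+1/10→193/1000; 111/1000+61/500→233/1000; 29/200+193/1000→169/500; 21/100+219/1000→429/1000; 233/1000+169/500→571/1000; 429/1000+571/1000→1. L = 691/250 ≈ 2.7640.
Efficiency = H/L = 2.7298/2.7640 = 98.8%.

98.8%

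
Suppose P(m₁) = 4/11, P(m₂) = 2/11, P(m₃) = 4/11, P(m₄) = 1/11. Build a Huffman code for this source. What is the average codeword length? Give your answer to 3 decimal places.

Repeatedly combine the two least-probable nodes; the expected code length is the sum of the merged weights.
merge 1/11 + 2/11 → 3/11
merge 3/11 + 4/11 → 7/11
merge 4/11 + 7/11 → 1
L = 3/11 + 7/11 + 1 = 21/11 ≈ 1.909 bits/symbol.

1.909 bits/symbol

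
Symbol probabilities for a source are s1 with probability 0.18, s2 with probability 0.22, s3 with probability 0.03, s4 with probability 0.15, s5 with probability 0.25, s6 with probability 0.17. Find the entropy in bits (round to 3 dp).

2.423 bits

H = −Σ pᵢ log₂ pᵢ.
−0.18·log₂(0.18) = 0.4453
−0.22·log₂(0.22) = 0.4806
−0.03·log₂(0.03) = 0.1518
−0.15·log₂(0.15) = 0.4105
−0.25·log₂(0.25) = 0.5000
−0.17·log₂(0.17) = 0.4346
Sum ≈ 2.4228 → 2.423 bits.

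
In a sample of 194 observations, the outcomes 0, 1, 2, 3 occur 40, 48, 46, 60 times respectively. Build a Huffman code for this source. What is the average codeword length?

2 bits/symbol

Probabilities are the counts divided by 194.
Repeatedly combine the two least-probable nodes; the expected code length is the sum of the merged weights.
merge 20/97 + 23/97 → 43/97
merge 24/97 + 30/97 → 54/97
merge 43/97 + 54/97 → 1
L = 43/97 + 54/97 + 1 = 2 bits/symbol.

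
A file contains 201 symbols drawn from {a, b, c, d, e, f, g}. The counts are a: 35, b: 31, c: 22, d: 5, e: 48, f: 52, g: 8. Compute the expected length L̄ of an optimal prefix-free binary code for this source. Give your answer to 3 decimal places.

Probabilities are the counts divided by 201.
Repeatedly combine the two least-probable nodes; the expected code length is the sum of the merged weights.
merge 5/201 + 8/201 → 13/201
merge 13/201 + 22/201 → 35/201
merge 31/201 + 35/201 → 22/67
merge 35/201 + 16/67 → 83/201
merge 52/201 + 22/67 → 118/201
merge 83/201 + 118/201 → 1
L = 13/201 + 35/201 + 22/67 + 83/201 + 118/201 + 1 = 172/67 ≈ 2.567 bits/symbol.

2.567 bits/symbol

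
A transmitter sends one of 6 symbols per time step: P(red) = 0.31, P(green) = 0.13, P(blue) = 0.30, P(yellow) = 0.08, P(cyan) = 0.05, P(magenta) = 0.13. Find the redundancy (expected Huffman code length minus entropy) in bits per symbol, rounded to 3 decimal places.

0.072 bits

Entropy H = −Σ p log₂ p ≈ 2.3178 bits.
Huffman merges: 1/20+2/25→13/100; 13/100+13/100→13/50; 13/100+13/50→39/100; 3/10+31/100→61/100; 39/100+61/100→1. L = 239/100 ≈ 2.3900.
L − H = 2.3900 − 2.3178 = 0.072 bits.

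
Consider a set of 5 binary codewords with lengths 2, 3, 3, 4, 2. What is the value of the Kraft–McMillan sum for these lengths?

0.8125

With common denominator 2^4 = 16: Σ 2^(−ℓᵢ) = 4/16 + 2/16 + 2/16 + 1/16 + 4/16 = 13/16 = 0.8125.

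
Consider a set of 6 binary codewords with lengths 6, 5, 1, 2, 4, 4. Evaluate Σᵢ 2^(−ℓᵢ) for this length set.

With common denominator 2^6 = 64: Σ 2^(−ℓᵢ) = 1/64 + 2/64 + 32/64 + 16/64 + 4/64 + 4/64 = 59/64 = 0.921875.

0.921875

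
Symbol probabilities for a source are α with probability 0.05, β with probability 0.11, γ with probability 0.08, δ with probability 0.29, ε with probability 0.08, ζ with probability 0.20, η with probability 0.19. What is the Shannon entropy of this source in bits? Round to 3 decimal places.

H = −Σ pᵢ log₂ pᵢ.
−0.05·log₂(0.05) = 0.2161
−0.11·log₂(0.11) = 0.3503
−0.08·log₂(0.08) = 0.2915
−0.29·log₂(0.29) = 0.5179
−0.08·log₂(0.08) = 0.2915
−0.20·log₂(0.20) = 0.4644
−0.19·log₂(0.19) = 0.4552
Sum ≈ 2.5869 → 2.587 bits.

2.587 bits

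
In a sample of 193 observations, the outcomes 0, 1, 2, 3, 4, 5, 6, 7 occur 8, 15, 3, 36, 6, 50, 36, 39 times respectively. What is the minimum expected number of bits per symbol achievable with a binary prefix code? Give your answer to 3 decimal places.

Probabilities are the counts divided by 193.
Repeatedly combine the two least-probable nodes; the expected code length is the sum of the merged weights.
merge 3/193 + 6/193 → 9/193
merge 8/193 + 9/193 → 17/193
merge 15/193 + 17/193 → 32/193
merge 32/193 + 36/193 → 68/193
merge 36/193 + 39/193 → 75/193
merge 50/193 + 68/193 → 118/193
merge 75/193 + 118/193 → 1
L = 9/193 + 17/193 + 32/193 + 68/193 + 75/193 + 118/193 + 1 = 512/193 ≈ 2.653 bits/symbol.

2.653 bits/symbol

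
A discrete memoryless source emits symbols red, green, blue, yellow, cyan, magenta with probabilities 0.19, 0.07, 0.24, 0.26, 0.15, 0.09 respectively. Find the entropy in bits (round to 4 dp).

H = −Σ pᵢ log₂ pᵢ.
−0.19·log₂(0.19) = 0.4552
−0.07·log₂(0.07) = 0.2686
−0.24·log₂(0.24) = 0.4941
−0.26·log₂(0.26) = 0.5053
−0.15·log₂(0.15) = 0.4105
−0.09·log₂(0.09) = 0.3127
Sum ≈ 2.4464 → 2.4464 bits.

2.4464 bits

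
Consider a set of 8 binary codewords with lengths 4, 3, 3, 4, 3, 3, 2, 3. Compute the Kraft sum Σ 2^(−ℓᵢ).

With common denominator 2^4 = 16: Σ 2^(−ℓᵢ) = 1/16 + 2/16 + 2/16 + 1/16 + 2/16 + 2/16 + 4/16 + 2/16 = 16/16 = 1.

1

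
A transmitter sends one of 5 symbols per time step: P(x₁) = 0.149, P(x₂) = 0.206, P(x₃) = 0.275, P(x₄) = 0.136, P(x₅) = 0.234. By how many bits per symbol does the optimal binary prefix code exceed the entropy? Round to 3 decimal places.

Entropy H = −Σ p log₂ p ≈ 2.2727 bits.
Huffman merges: 17/125+149/1000→57/200; 103/500+117/500→11/25; 11/40+57/200→14/25; 11/25+14/25→1. L = 457/200 ≈ 2.2850.
L − H = 2.2850 − 2.2727 = 0.012 bits.

0.012 bits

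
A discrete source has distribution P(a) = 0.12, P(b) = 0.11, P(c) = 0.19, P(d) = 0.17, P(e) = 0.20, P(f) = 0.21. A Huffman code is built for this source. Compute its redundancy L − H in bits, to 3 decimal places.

Entropy H = −Σ p log₂ p ≈ 2.5444 bits.
Huffman merges: 11/100+3/25→23/100; 17/100+19/100→9/25; 1/5+21/100→41/100; 23/100+9/25→59/100; 41/100+59/100→1. L = 259/100 ≈ 2.5900.
L − H = 2.5900 − 2.5444 = 0.046 bits.

0.046 bits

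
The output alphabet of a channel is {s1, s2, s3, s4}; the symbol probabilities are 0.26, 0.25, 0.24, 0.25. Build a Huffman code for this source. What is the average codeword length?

Repeatedly combine the two least-probable nodes; the expected code length is the sum of the merged weights.
merge 6/25 + 1/4 → 49/100
merge 1/4 + 13/50 → 51/100
merge 49/100 + 51/100 → 1
L = 49/100 + 51/100 + 1 = 2 bits/symbol.

2 bits/symbol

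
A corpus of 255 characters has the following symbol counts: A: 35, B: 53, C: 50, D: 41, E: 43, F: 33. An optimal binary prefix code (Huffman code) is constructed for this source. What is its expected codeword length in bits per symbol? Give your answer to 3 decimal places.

Probabilities are the counts divided by 255.
Repeatedly combine the two least-probable nodes; the expected code length is the sum of the merged weights.
merge 11/85 + 7/51 → 4/15
merge 41/255 + 43/255 → 28/85
merge 10/51 + 53/255 → 103/255
merge 4/15 + 28/85 → 152/255
merge 103/255 + 152/255 → 1
L = 4/15 + 28/85 + 103/255 + 152/255 + 1 = 662/255 ≈ 2.596 bits/symbol.

2.596 bits/symbol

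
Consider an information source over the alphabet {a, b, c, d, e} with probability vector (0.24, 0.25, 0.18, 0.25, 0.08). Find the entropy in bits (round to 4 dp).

2.2310 bits

H = −Σ pᵢ log₂ pᵢ.
−0.24·log₂(0.24) = 0.4941
−0.25·log₂(0.25) = 0.5000
−0.18·log₂(0.18) = 0.4453
−0.25·log₂(0.25) = 0.5000
−0.08·log₂(0.08) = 0.2915
Sum ≈ 2.2310 → 2.2310 bits.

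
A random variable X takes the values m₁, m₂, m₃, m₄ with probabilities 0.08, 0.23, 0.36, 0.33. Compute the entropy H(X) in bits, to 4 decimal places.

H = −Σ pᵢ log₂ pᵢ.
−0.08·log₂(0.08) = 0.2915
−0.23·log₂(0.23) = 0.4877
−0.36·log₂(0.36) = 0.5306
−0.33·log₂(0.33) = 0.5278
Sum ≈ 1.8376 → 1.8376 bits.

1.8376 bits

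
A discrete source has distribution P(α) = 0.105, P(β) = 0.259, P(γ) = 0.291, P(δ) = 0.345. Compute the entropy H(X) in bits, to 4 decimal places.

H = −Σ pᵢ log₂ pᵢ.
−0.105·log₂(0.105) = 0.3414
−0.259·log₂(0.259) = 0.5048
−0.291·log₂(0.291) = 0.5182
−0.345·log₂(0.345) = 0.5297
Sum ≈ 1.8941 → 1.8941 bits.

1.8941 bits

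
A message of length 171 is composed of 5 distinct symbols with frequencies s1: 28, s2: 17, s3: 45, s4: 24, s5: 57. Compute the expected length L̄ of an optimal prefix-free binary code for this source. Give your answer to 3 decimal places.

2.240 bits/symbol

Probabilities are the counts divided by 171.
Repeatedly combine the two least-probable nodes; the expected code length is the sum of the merged weights.
merge 17/171 + 8/57 → 41/171
merge 28/171 + 41/171 → 23/57
merge 5/19 + 1/3 → 34/57
merge 23/57 + 34/57 → 1
L = 41/171 + 23/57 + 34/57 + 1 = 383/171 ≈ 2.240 bits/symbol.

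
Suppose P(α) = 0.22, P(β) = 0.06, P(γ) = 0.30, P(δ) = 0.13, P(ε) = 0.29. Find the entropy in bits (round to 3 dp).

2.146 bits

H = −Σ pᵢ log₂ pᵢ.
−0.22·log₂(0.22) = 0.4806
−0.06·log₂(0.06) = 0.2435
−0.30·log₂(0.30) = 0.5211
−0.13·log₂(0.13) = 0.3826
−0.29·log₂(0.29) = 0.5179
Sum ≈ 2.1457 → 2.146 bits.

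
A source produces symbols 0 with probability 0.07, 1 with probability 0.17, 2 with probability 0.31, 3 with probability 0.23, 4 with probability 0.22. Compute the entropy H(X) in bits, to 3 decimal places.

H = −Σ pᵢ log₂ pᵢ.
−0.07·log₂(0.07) = 0.2686
−0.17·log₂(0.17) = 0.4346
−0.31·log₂(0.31) = 0.5238
−0.23·log₂(0.23) = 0.4877
−0.22·log₂(0.22) = 0.4806
Sum ≈ 2.1952 → 2.195 bits.

2.195 bits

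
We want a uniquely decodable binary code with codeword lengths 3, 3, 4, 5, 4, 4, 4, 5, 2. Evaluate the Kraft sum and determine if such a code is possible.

0.8125; yes

With common denominator 2^5 = 32: Σ 2^(−ℓᵢ) = 4/32 + 4/32 + 2/32 + 1/32 + 2/32 + 2/32 + 2/32 + 1/32 + 8/32 = 26/32 = 0.8125.
Kraft's inequality requires Σ ≤ 1; here Σ = 0.8125 ≤ 1, so such a prefix code exists.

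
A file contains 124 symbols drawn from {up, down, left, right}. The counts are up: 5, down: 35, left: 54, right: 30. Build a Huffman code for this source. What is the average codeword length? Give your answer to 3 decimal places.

1.847 bits/symbol

Probabilities are the counts divided by 124.
Repeatedly combine the two least-probable nodes; the expected code length is the sum of the merged weights.
merge 5/124 + 15/62 → 35/124
merge 35/124 + 35/124 → 35/62
merge 27/62 + 35/62 → 1
L = 35/124 + 35/62 + 1 = 229/124 ≈ 1.847 bits/symbol.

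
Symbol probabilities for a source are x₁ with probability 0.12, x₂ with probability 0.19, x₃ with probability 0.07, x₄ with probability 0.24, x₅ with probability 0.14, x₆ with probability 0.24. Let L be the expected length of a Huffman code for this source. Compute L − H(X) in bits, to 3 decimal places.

0.044 bits

Entropy H = −Σ p log₂ p ≈ 2.4762 bits.
Huffman merges: 7/100+3/25→19/100; 7/50+19/100→33/100; 19/100+6/25→43/100; 6/25+33/100→57/100; 43/100+57/100→1. L = 63/25 ≈ 2.5200.
L − H = 2.5200 − 2.4762 = 0.044 bits.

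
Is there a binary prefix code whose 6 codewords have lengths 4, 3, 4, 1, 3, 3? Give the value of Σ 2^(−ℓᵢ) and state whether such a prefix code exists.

1; yes

With common denominator 2^4 = 16: Σ 2^(−ℓᵢ) = 1/16 + 2/16 + 1/16 + 8/16 + 2/16 + 2/16 = 16/16 = 1.
Kraft's inequality requires Σ ≤ 1; here Σ = 1 ≤ 1, so such a prefix code exists.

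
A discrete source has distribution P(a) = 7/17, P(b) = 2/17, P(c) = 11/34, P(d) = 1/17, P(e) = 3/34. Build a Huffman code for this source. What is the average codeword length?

2 bits/symbol

Repeatedly combine the two least-probable nodes; the expected code length is the sum of the merged weights.
merge 1/17 + 3/34 → 5/34
merge 2/17 + 5/34 → 9/34
merge 9/34 + 11/34 → 10/17
merge 7/17 + 10/17 → 1
L = 5/34 + 9/34 + 10/17 + 1 = 2 bits/symbol.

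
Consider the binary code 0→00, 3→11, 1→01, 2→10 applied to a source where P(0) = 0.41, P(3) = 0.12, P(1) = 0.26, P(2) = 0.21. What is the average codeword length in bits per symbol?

L̄ = Σ pᵢ·ℓᵢ = 0.41·2 + 0.12·2 + 0.26·2 + 0.21·2 = 2 bits/symbol.

2 bits/symbol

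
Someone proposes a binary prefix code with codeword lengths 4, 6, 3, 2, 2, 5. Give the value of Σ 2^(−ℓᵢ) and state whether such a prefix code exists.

0.734375; yes

With common denominator 2^6 = 64: Σ 2^(−ℓᵢ) = 4/64 + 1/64 + 8/64 + 16/64 + 16/64 + 2/64 = 47/64 = 0.734375.
Kraft's inequality requires Σ ≤ 1; here Σ = 0.734375 ≤ 1, so such a prefix code exists.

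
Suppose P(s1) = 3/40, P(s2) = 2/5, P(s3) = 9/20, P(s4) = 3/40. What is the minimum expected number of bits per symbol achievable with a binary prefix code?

Repeatedly combine the two least-probable nodes; the expected code length is the sum of the merged weights.
merge 3/40 + 3/40 → 3/20
merge 3/20 + 2/5 → 11/20
merge 9/20 + 11/20 → 1
L = 3/20 + 11/20 + 1 = 17/10 = 1.7 bits/symbol.

1.7 bits/symbol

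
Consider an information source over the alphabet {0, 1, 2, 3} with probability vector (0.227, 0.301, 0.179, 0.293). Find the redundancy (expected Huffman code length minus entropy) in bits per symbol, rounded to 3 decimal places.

Entropy H = −Σ p log₂ p ≈ 1.9702 bits.
Huffman merges: 179/1000+227/1000→203/500; 293/1000+301/1000→297/500; 203/500+297/500→1. L = 2 ≈ 2.0000.
L − H = 2.0000 − 1.9702 = 0.030 bits.

0.030 bits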